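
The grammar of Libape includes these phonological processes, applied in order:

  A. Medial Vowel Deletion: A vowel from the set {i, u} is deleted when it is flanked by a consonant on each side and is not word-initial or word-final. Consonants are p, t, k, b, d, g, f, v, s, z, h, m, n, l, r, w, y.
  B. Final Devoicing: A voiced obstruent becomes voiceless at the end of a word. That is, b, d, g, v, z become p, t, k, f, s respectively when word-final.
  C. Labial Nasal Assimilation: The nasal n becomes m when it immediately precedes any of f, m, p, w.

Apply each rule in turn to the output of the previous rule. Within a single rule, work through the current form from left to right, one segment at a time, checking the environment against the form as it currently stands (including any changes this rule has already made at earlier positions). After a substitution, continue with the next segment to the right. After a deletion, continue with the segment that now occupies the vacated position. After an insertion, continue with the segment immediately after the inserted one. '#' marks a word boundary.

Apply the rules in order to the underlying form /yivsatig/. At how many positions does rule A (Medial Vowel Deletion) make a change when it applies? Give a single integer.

2

A Medial Vowel Deletion: [yivsatig] → [yvsatg]
B Final Devoicing: [yvsatg] → [yvsatk]
C Labial Nasal Assimilation: no change — [yvsatk]
Rule A changed 2 position(s).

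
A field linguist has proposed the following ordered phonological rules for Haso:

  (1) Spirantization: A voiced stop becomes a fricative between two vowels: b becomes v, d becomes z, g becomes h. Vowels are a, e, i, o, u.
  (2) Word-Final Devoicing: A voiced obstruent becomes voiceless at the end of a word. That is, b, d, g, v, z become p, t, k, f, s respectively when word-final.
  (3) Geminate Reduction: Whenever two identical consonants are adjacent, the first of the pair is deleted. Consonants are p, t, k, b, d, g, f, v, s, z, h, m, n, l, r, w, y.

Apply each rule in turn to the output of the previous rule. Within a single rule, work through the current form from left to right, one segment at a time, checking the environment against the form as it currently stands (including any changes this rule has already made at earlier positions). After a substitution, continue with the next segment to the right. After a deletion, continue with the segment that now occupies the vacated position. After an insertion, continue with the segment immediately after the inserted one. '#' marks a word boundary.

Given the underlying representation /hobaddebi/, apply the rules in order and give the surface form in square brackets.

(1) Spirantization: [hobaddebi] → [hovaddevi]
(2) Word-Final Devoicing: no change — [hovaddevi]
(3) Geminate Reduction: [hovaddevi] → [hovadevi]

[hovadevi]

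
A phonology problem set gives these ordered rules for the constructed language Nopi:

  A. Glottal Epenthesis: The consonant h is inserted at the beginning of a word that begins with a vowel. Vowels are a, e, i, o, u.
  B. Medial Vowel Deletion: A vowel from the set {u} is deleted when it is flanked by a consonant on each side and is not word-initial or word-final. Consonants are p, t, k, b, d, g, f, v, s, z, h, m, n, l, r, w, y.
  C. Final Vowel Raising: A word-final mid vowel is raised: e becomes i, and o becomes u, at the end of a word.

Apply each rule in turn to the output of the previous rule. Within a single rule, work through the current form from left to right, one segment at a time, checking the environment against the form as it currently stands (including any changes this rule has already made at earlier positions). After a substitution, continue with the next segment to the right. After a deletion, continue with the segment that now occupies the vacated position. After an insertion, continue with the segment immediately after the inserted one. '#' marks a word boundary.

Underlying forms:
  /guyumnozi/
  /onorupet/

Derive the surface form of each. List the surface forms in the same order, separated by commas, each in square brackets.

[gymnozi], [honorpet]

/guyumnozi/:
  A Glottal Epenthesis: no change — [guyumnozi]
  B Medial Vowel Deletion: [guyumnozi] → [gymnozi]
  C Final Vowel Raising: no change — [gymnozi]
/onorupet/:
  A Glottal Epenthesis: [onorupet] → [honorupet]
  B Medial Vowel Deletion: [honorupet] → [honorpet]
  C Final Vowel Raising: no change — [honorpet]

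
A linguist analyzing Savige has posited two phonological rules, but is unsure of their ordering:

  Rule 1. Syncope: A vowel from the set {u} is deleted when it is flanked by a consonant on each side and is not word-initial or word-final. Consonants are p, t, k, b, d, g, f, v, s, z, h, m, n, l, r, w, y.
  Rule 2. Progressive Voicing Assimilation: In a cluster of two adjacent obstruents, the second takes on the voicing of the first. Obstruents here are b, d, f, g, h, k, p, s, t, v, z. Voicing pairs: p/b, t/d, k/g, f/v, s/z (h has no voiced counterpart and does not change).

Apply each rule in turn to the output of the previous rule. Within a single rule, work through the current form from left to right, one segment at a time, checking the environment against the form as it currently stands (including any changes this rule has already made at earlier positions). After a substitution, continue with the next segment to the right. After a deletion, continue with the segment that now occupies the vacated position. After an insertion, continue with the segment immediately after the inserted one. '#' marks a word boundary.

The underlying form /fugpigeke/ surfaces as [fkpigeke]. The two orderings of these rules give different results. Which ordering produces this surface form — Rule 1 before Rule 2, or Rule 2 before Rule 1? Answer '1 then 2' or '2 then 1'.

Order 1 then 2:
  1 Syncope: [fugpigeke] → [fgpigeke]
  2 Progressive Voicing Assimilation: [fgpigeke] → [fkpigeke]
  result: [fkpigeke]
Order 2 then 1:
  2 Progressive Voicing Assimilation: [fugpigeke] → [fugbigeke]
  1 Syncope: [fugbigeke] → [fgbigeke]
  result: [fgbigeke]

1 then 2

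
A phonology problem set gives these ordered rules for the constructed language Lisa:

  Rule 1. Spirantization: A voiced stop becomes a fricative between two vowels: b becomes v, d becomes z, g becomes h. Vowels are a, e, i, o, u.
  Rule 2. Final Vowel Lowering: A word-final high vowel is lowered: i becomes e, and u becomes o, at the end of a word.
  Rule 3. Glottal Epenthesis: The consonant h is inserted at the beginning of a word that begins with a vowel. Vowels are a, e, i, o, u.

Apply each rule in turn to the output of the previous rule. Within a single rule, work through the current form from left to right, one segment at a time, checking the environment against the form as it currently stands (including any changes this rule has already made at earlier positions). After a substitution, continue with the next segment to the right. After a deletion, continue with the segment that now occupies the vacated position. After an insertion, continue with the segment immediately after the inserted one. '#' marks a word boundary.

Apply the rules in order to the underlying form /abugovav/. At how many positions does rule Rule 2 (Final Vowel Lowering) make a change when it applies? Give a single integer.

Rule 1 Spirantization: [abugovav] → [avuhovav]
Rule 2 Final Vowel Lowering: no change — [avuhovav]
Rule 3 Glottal Epenthesis: [avuhovav] → [havuhovav]
Rule Rule 2 changed 0 position(s).

0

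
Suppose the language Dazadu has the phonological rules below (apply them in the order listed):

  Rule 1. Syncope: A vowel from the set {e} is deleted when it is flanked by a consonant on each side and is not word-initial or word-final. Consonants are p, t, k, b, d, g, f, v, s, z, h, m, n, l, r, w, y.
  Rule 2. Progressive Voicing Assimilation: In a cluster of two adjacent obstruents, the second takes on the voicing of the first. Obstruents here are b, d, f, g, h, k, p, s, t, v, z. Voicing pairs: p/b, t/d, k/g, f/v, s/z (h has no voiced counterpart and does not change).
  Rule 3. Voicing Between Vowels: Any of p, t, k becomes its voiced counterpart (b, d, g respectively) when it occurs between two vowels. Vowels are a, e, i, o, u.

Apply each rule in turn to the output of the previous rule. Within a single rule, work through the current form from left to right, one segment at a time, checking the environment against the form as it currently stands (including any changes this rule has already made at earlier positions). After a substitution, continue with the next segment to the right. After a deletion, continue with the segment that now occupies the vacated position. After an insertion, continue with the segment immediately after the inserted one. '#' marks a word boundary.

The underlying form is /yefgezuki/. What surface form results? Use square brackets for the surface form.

[yfksugi]

Rule 1 Syncope: [yefgezuki] → [yfgzuki]
Rule 2 Progressive Voicing Assimilation: [yfgzuki] → [yfksuki]
Rule 3 Voicing Between Vowels: [yfksuki] → [yfksugi]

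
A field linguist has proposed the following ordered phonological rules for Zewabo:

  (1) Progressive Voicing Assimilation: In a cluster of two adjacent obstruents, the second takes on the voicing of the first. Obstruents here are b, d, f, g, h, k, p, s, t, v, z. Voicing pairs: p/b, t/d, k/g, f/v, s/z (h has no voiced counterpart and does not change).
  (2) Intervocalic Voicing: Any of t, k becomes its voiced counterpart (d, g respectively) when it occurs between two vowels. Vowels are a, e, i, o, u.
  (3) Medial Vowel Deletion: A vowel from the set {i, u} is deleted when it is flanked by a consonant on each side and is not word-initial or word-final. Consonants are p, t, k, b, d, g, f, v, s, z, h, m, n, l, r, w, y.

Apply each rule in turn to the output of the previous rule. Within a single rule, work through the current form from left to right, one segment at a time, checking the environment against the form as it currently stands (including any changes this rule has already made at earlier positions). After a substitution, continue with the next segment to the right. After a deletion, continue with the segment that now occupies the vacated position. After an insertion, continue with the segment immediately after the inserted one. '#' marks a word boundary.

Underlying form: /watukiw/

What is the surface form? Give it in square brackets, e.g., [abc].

[wadgw]

(1) Progressive Voicing Assimilation: no change — [watukiw]
(2) Intervocalic Voicing: [watukiw] → [wadugiw]
(3) Medial Vowel Deletion: [wadugiw] → [wadgw]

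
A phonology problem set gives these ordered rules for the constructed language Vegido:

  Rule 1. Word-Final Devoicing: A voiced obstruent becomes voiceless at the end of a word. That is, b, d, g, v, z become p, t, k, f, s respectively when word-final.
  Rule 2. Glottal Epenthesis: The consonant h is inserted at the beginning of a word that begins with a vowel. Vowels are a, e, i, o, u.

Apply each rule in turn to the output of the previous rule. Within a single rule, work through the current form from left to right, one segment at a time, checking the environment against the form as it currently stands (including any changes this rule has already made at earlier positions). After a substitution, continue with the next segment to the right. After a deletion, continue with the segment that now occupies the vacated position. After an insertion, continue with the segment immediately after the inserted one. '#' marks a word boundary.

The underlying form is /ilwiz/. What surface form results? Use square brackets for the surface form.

[hilwis]

Rule 1 Word-Final Devoicing: [ilwiz] → [ilwis]
Rule 2 Glottal Epenthesis: [ilwis] → [hilwis]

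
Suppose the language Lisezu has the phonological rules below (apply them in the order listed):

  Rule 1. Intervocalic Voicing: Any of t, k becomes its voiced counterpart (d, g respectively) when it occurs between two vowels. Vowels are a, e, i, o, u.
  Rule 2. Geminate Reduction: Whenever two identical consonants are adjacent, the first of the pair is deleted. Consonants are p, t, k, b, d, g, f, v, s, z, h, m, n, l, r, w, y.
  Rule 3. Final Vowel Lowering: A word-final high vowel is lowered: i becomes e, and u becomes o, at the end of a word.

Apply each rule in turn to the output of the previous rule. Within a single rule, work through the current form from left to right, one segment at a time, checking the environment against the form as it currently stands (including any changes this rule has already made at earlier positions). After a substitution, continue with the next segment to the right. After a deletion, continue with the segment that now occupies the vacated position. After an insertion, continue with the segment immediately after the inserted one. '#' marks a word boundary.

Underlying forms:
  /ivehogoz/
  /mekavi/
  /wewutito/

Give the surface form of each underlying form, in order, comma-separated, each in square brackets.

[ivehogoz], [megave], [wewudido]

/ivehogoz/:
  Rule 1 Intervocalic Voicing: no change — [ivehogoz]
  Rule 2 Geminate Reduction: no change — [ivehogoz]
  Rule 3 Final Vowel Lowering: no change — [ivehogoz]
/mekavi/:
  Rule 1 Intervocalic Voicing: [mekavi] → [megavi]
  Rule 2 Geminate Reduction: no change — [megavi]
  Rule 3 Final Vowel Lowering: [megavi] → [megave]
/wewutito/:
  Rule 1 Intervocalic Voicing: [wewutito] → [wewudido]
  Rule 2 Geminate Reduction: no change — [wewudido]
  Rule 3 Final Vowel Lowering: no change — [wewudido]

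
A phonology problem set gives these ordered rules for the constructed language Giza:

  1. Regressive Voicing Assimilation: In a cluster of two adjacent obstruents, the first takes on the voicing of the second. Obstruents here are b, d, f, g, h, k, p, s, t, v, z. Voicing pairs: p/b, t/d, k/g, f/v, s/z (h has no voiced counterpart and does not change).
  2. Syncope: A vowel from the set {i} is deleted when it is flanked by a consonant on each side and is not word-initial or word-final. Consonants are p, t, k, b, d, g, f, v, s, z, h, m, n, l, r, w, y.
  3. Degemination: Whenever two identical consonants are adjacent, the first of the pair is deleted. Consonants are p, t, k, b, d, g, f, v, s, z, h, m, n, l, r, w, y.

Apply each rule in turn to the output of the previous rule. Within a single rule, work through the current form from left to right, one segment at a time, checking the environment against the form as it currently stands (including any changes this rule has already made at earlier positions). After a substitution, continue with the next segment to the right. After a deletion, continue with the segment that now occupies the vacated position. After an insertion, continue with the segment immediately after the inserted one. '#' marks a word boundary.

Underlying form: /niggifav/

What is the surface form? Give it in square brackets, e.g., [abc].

[ngfav]

1 Regressive Voicing Assimilation: no change — [niggifav]
2 Syncope: [niggifav] → [nggfav]
3 Degemination: [nggfav] → [ngfav]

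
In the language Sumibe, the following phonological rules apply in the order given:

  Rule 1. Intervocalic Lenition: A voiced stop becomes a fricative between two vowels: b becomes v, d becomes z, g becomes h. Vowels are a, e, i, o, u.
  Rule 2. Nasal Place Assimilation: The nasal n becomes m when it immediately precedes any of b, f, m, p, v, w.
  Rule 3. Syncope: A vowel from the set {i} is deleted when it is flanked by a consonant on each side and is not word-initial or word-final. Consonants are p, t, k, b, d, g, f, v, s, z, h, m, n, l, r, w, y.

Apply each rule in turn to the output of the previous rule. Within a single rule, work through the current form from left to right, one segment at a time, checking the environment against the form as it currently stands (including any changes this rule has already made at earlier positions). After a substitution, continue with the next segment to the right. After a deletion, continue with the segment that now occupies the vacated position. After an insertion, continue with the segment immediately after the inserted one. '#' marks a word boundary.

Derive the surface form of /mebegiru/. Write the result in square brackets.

Rule 1 Intervocalic Lenition: [mebegiru] → [mevehiru]
Rule 2 Nasal Place Assimilation: no change — [mevehiru]
Rule 3 Syncope: [mevehiru] → [mevehru]

[mevehru]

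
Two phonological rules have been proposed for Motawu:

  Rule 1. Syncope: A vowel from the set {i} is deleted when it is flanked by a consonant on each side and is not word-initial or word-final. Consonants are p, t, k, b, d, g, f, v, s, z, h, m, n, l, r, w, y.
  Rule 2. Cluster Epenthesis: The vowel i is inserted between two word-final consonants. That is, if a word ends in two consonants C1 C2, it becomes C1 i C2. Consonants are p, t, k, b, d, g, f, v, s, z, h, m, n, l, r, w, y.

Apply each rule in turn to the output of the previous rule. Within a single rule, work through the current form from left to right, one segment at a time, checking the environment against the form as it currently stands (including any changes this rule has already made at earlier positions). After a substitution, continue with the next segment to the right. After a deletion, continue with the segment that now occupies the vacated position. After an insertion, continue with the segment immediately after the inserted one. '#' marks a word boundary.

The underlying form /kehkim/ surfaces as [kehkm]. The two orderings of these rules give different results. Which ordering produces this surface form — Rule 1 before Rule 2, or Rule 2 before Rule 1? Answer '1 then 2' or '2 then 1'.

Order 1 then 2:
  1 Syncope: [kehkim] → [kehkm]
  2 Cluster Epenthesis: [kehkm] → [kehkim]
  result: [kehkim]
Order 2 then 1:
  2 Cluster Epenthesis: no change — [kehkim]
  1 Syncope: [kehkim] → [kehkm]
  result: [kehkm]

2 then 1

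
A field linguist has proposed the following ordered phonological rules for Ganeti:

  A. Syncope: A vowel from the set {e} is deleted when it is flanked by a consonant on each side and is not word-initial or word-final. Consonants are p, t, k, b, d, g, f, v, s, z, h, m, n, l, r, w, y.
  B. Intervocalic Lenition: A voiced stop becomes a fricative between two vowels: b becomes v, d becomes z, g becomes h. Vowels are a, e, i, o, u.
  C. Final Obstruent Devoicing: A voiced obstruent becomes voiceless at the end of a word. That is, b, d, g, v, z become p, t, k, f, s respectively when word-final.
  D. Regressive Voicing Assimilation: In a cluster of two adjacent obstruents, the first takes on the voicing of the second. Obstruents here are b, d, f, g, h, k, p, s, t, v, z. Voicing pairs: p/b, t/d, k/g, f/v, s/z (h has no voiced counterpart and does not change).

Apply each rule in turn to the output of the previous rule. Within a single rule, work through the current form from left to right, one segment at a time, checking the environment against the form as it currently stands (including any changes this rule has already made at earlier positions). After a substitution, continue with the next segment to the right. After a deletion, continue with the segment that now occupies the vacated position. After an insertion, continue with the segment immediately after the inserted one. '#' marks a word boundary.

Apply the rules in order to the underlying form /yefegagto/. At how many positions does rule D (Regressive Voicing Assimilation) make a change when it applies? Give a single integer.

2

A Syncope: [yefegagto] → [yfgagto]
B Intervocalic Lenition: no change — [yfgagto]
C Final Obstruent Devoicing: no change — [yfgagto]
D Regressive Voicing Assimilation: [yfgagto] → [yvgakto]
Rule D changed 2 position(s).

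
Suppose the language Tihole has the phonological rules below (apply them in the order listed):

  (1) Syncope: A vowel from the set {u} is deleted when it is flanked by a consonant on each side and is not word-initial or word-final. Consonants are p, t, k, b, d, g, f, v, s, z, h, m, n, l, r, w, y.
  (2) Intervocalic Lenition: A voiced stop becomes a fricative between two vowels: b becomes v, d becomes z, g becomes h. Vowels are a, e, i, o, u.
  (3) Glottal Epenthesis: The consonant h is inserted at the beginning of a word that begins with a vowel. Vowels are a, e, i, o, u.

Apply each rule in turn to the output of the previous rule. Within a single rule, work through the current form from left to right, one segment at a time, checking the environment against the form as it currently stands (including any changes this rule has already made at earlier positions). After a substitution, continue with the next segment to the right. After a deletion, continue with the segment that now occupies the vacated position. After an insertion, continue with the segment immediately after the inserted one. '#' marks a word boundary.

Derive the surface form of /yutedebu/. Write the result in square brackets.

[ytezevu]

(1) Syncope: [yutedebu] → [ytedebu]
(2) Intervocalic Lenition: [ytedebu] → [ytezevu]
(3) Glottal Epenthesis: no change — [ytezevu]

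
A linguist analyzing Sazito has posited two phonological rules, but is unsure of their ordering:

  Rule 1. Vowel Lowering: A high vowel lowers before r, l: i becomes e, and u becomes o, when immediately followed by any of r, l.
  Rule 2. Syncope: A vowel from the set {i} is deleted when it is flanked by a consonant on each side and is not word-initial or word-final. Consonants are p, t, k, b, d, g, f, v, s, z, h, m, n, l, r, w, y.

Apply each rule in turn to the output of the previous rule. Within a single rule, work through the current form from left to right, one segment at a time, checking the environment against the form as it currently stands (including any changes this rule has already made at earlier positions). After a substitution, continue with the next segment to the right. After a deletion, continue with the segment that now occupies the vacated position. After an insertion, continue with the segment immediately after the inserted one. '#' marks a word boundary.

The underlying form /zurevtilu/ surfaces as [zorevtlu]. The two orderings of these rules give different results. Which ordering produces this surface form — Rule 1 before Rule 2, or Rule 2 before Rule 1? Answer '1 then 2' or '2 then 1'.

2 then 1

Order 1 then 2:
  1 Vowel Lowering: [zurevtilu] → [zorevtelu]
  2 Syncope: no change — [zorevtelu]
  result: [zorevtelu]
Order 2 then 1:
  2 Syncope: [zurevtilu] → [zurevtlu]
  1 Vowel Lowering: [zurevtlu] → [zorevtlu]
  result: [zorevtlu]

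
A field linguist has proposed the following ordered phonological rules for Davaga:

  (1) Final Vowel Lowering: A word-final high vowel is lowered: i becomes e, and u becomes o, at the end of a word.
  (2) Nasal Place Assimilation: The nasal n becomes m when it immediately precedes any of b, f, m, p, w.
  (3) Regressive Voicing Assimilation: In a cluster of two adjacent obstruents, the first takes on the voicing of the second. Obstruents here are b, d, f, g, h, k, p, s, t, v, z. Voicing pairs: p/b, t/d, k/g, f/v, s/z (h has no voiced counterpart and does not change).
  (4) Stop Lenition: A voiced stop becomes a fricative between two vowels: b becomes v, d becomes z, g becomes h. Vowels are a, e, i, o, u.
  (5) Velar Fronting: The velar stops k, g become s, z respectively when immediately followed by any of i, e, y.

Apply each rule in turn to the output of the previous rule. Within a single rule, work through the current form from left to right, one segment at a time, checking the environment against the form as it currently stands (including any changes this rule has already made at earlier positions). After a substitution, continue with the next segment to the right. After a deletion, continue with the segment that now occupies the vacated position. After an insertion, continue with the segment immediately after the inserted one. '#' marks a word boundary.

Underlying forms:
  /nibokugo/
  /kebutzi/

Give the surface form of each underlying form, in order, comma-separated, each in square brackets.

[nivokuho], [sevudze]

/nibokugo/:
  (1) Final Vowel Lowering: no change — [nibokugo]
  (2) Nasal Place Assimilation: no change — [nibokugo]
  (3) Regressive Voicing Assimilation: no change — [nibokugo]
  (4) Stop Lenition: [nibokugo] → [nivokuho]
  (5) Velar Fronting: no change — [nivokuho]
/kebutzi/:
  (1) Final Vowel Lowering: [kebutzi] → [kebutze]
  (2) Nasal Place Assimilation: no change — [kebutze]
  (3) Regressive Voicing Assimilation: [kebutze] → [kebudze]
  (4) Stop Lenition: [kebudze] → [kevudze]
  (5) Velar Fronting: [kevudze] → [sevudze]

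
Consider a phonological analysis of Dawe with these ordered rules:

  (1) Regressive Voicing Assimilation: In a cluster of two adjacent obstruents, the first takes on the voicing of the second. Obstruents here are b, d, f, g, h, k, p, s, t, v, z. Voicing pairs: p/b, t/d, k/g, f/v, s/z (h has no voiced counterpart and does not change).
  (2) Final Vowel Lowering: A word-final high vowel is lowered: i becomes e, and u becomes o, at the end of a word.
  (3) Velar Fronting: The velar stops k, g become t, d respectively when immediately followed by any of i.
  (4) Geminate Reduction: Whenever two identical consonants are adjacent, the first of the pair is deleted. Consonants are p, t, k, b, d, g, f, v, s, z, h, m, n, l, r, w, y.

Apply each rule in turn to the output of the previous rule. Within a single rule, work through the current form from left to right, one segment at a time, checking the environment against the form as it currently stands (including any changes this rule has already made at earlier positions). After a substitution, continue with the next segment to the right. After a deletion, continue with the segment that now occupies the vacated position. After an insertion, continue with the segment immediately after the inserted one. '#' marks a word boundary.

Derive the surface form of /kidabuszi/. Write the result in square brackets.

[tidabuze]

(1) Regressive Voicing Assimilation: [kidabuszi] → [kidabuzzi]
(2) Final Vowel Lowering: [kidabuzzi] → [kidabuzze]
(3) Velar Fronting: [kidabuzze] → [tidabuzze]
(4) Geminate Reduction: [tidabuzze] → [tidabuze]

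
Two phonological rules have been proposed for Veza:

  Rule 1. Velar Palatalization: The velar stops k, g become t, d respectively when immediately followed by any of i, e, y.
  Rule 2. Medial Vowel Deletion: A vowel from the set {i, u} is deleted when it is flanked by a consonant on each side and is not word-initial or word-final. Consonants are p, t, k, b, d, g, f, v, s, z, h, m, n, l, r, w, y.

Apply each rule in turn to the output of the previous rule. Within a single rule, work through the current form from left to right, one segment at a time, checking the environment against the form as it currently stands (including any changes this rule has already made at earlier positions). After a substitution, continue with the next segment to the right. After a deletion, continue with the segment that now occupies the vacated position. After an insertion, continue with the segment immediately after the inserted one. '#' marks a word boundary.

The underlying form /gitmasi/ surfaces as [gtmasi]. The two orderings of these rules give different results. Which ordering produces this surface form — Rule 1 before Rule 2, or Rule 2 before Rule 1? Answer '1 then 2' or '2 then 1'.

2 then 1

Order 1 then 2:
  1 Velar Palatalization: [gitmasi] → [ditmasi]
  2 Medial Vowel Deletion: [ditmasi] → [dtmasi]
  result: [dtmasi]
Order 2 then 1:
  2 Medial Vowel Deletion: [gitmasi] → [gtmasi]
  1 Velar Palatalization: no change — [gtmasi]
  result: [gtmasi]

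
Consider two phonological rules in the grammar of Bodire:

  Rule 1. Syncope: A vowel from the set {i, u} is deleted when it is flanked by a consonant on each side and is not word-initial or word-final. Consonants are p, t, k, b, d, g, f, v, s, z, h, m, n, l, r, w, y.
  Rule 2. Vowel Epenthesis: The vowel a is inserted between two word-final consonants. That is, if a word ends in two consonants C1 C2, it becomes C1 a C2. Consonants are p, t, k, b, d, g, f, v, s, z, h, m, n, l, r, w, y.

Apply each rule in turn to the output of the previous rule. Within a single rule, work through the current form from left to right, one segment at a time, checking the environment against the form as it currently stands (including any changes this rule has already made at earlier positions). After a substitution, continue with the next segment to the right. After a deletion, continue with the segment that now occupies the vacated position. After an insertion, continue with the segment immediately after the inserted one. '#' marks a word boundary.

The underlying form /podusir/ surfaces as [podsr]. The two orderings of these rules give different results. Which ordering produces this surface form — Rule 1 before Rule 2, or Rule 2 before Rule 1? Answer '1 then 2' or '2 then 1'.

Order 1 then 2:
  1 Syncope: [podusir] → [podsr]
  2 Vowel Epenthesis: [podsr] → [podsar]
  result: [podsar]
Order 2 then 1:
  2 Vowel Epenthesis: no change — [podusir]
  1 Syncope: [podusir] → [podsr]
  result: [podsr]

2 then 1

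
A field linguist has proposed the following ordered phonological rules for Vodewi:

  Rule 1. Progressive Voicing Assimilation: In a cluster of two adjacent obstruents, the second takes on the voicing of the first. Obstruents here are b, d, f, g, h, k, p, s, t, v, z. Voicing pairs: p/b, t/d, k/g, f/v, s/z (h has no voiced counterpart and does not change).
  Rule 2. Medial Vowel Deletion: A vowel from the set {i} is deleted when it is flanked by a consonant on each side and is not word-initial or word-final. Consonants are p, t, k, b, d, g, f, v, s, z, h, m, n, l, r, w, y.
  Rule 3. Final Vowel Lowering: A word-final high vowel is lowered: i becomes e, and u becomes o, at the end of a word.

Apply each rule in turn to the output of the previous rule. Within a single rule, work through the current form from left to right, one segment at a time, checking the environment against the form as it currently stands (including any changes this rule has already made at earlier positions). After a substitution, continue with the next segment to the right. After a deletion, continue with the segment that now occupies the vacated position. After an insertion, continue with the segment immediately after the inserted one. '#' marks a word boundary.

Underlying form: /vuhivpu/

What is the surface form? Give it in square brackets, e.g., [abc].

[vuhvbo]

Rule 1 Progressive Voicing Assimilation: [vuhivpu] → [vuhivbu]
Rule 2 Medial Vowel Deletion: [vuhivbu] → [vuhvbu]
Rule 3 Final Vowel Lowering: [vuhvbu] → [vuhvbo]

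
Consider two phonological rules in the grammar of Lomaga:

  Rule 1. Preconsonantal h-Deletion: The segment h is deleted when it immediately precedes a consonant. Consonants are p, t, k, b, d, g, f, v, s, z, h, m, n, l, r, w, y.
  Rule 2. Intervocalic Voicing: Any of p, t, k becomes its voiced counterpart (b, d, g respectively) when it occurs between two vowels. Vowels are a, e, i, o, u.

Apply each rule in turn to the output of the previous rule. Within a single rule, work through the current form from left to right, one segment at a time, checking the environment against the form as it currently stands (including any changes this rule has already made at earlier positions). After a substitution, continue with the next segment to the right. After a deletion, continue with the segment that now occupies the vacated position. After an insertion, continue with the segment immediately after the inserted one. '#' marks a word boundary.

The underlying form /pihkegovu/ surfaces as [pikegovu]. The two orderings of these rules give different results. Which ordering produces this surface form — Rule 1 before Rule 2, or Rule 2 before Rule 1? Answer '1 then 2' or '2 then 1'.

Order 1 then 2:
  1 Preconsonantal h-Deletion: [pihkegovu] → [pikegovu]
  2 Intervocalic Voicing: [pikegovu] → [pigegovu]
  result: [pigegovu]
Order 2 then 1:
  2 Intervocalic Voicing: no change — [pihkegovu]
  1 Preconsonantal h-Deletion: [pihkegovu] → [pikegovu]
  result: [pikegovu]

2 then 1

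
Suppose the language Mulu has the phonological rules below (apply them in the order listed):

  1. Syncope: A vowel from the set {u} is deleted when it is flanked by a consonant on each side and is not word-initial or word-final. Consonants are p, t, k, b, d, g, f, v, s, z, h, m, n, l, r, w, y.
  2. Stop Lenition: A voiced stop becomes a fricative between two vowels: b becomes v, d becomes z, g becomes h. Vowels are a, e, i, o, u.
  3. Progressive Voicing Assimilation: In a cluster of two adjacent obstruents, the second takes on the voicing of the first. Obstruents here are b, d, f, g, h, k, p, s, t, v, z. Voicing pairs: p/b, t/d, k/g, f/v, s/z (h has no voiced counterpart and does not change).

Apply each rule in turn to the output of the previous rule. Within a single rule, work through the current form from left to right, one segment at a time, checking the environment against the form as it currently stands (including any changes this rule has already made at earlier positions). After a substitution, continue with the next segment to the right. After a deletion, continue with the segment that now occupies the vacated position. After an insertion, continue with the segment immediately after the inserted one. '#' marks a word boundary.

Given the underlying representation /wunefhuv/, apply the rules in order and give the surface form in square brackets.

1 Syncope: [wunefhuv] → [wnefhv]
2 Stop Lenition: no change — [wnefhv]
3 Progressive Voicing Assimilation: [wnefhv] → [wnefhf]

[wnefhf]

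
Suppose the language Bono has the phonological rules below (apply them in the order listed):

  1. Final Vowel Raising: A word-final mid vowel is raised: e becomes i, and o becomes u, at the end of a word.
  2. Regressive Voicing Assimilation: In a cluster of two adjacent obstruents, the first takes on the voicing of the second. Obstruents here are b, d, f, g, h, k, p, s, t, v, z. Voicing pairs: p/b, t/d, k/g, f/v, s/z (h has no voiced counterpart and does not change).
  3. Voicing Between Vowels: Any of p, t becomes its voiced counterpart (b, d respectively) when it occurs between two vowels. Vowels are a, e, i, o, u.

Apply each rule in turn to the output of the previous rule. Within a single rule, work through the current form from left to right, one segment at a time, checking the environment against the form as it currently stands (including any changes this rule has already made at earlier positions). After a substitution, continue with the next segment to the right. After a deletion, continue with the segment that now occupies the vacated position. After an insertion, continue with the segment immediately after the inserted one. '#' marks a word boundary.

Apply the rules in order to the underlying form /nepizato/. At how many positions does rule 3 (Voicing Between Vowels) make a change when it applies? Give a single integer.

2

1 Final Vowel Raising: [nepizato] → [nepizatu]
2 Regressive Voicing Assimilation: no change — [nepizatu]
3 Voicing Between Vowels: [nepizatu] → [nebizadu]
Rule 3 changed 2 position(s).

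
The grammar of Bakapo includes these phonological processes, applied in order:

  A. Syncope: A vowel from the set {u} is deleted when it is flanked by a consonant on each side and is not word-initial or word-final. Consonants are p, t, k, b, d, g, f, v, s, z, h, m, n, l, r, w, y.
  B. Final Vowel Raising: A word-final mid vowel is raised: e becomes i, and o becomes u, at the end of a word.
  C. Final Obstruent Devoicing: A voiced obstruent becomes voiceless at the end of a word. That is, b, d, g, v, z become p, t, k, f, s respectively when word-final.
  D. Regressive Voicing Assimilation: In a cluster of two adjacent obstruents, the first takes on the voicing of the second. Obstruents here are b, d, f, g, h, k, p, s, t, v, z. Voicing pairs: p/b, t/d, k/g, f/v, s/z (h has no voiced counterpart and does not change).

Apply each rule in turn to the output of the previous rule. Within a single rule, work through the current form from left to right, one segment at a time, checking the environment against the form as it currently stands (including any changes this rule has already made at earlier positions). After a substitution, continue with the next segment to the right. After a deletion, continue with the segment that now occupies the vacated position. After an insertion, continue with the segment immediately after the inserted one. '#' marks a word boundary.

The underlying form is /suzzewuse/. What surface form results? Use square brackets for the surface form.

[zzzewsi]

A Syncope: [suzzewuse] → [szzewse]
B Final Vowel Raising: [szzewse] → [szzewsi]
C Final Obstruent Devoicing: no change — [szzewsi]
D Regressive Voicing Assimilation: [szzewsi] → [zzzewsi]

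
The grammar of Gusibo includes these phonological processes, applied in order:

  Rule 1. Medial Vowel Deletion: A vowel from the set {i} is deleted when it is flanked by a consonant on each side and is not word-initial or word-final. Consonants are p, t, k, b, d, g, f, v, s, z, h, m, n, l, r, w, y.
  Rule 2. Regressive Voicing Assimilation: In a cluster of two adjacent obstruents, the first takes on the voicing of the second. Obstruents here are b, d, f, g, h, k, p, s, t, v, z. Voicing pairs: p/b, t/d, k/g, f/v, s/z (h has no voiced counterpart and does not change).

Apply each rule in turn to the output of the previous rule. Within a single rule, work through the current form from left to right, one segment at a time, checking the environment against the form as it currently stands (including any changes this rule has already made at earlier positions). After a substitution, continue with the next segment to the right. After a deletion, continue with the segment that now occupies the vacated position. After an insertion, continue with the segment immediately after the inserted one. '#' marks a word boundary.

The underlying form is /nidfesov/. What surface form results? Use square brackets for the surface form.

[ntfesov]

Rule 1 Medial Vowel Deletion: [nidfesov] → [ndfesov]
Rule 2 Regressive Voicing Assimilation: [ndfesov] → [ntfesov]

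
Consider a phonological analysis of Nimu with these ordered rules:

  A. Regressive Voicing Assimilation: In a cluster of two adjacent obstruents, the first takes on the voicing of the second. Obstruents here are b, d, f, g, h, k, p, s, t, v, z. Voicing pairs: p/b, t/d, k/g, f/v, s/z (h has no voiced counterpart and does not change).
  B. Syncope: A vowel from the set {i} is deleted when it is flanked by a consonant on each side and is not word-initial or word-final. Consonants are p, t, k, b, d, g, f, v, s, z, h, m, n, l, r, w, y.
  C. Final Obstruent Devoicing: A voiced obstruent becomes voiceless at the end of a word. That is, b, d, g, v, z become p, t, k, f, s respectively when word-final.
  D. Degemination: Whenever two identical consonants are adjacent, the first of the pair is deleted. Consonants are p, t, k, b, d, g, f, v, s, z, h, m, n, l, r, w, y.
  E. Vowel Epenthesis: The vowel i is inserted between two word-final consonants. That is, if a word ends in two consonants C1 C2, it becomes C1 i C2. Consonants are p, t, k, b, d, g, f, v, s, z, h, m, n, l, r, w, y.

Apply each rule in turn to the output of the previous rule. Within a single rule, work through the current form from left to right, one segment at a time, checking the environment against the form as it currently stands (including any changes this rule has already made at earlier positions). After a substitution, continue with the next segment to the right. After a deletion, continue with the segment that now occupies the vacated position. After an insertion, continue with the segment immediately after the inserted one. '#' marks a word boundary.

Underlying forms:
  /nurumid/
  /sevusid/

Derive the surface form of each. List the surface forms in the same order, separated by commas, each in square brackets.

[nurumit], [sevusit]

/nurumid/:
  A Regressive Voicing Assimilation: no change — [nurumid]
  B Syncope: [nurumid] → [nurumd]
  C Final Obstruent Devoicing: [nurumd] → [nurumt]
  D Degemination: no change — [nurumt]
  E Vowel Epenthesis: [nurumt] → [nurumit]
/sevusid/:
  A Regressive Voicing Assimilation: no change — [sevusid]
  B Syncope: [sevusid] → [sevusd]
  C Final Obstruent Devoicing: [sevusd] → [sevust]
  D Degemination: no change — [sevust]
  E Vowel Epenthesis: [sevust] → [sevusit]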